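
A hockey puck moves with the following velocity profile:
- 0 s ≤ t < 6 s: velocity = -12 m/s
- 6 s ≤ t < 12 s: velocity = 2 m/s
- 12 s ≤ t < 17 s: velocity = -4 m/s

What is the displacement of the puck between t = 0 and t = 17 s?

-80 m

Net displacement equals the area under the velocity-time graph (areas below the axis count negative).
0–6 s: -12 × 6 = -72 m
6–12 s: 2 × 6 = 12 m
12–17 s: -4 × 5 = -20 m
Net displacement = -80 m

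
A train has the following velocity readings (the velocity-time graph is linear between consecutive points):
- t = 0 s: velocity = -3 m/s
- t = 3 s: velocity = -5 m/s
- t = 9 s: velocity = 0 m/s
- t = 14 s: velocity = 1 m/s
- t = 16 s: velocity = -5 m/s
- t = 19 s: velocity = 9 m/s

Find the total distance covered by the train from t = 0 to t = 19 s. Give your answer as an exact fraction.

949/21 m

Total distance travelled is ∫|v| dt — sum the magnitudes of each area piece.
0–3 s: |½(-3 + -5)(3)| = 12 m
3–9 s: |½(-5 + 0)(6)| = 15 m
9–14 s: |½(0 + 1)(5)| = 2.5 m
14–16 s: v = 0 at t = 43/3 s; triangle areas 1/6 + 25/6 = 13/3 m
16–19 s: v = 0 at t = 239/14 s; triangle areas 75/28 + 243/28 = 159/14 m
Total distance = 949/21 m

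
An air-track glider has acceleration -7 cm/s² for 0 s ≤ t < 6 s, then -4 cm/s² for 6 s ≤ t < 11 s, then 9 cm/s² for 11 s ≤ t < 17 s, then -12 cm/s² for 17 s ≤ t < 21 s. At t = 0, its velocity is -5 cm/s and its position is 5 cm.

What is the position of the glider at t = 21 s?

On each constant-a segment, Δv = aΔt and Δx = v₀Δt + ½aΔt²; chain segment to segment.
0–6 s: v starts -5 cm/s; Δx = -5·6 + ½·-7·6² = -156 cm; v ends -47 cm/s.
6–11 s: v starts -47 cm/s; Δx = -47·5 + ½·-4·5² = -285 cm; v ends -67 cm/s.
11–17 s: v starts -67 cm/s; Δx = -67·6 + ½·9·6² = -240 cm; v ends -13 cm/s.
17–21 s: v starts -13 cm/s; Δx = -13·4 + ½·-12·4² = -148 cm; v ends -61 cm/s.
x(21) = 5 + Σ Δx = -824 cm.

-824 cm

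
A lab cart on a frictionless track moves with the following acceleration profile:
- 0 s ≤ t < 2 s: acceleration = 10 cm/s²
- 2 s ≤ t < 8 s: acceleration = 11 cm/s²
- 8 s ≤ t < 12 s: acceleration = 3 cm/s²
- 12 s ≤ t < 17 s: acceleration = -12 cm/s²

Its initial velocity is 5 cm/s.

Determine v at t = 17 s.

43 cm/s

Δv equals the area under the a-t graph; then v = v₀ + Δv.
0–2 s: 10 × 2 = 20 cm/s
2–8 s: 11 × 6 = 66 cm/s
8–12 s: 3 × 4 = 12 cm/s
12–17 s: -12 × 5 = -60 cm/s
Δv = 38 cm/s, so v(17) = 5 + (38) = 43 cm/s.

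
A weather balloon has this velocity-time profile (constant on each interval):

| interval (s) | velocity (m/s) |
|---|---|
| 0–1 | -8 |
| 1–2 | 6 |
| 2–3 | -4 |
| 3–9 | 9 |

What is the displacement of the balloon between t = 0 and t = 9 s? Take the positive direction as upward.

48 m

Displacement is the signed area under the v-t curve.
0–1 s: -8 × 1 = -8 m
1–2 s: 6 × 1 = 6 m
2–3 s: -4 × 1 = -4 m
3–9 s: 9 × 6 = 54 m
Net displacement = 48 m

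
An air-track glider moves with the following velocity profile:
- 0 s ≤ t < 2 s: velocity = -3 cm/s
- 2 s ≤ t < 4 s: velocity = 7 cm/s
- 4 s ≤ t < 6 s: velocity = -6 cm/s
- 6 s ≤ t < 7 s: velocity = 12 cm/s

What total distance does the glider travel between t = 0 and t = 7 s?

44 cm

Total distance travelled is ∫|v| dt — sum the magnitudes of each area piece.
0–2 s: |-3| × 2 = 6 cm
2–4 s: |7| × 2 = 14 cm
4–6 s: |-6| × 2 = 12 cm
6–7 s: |12| × 1 = 12 cm
Total distance = 44 cm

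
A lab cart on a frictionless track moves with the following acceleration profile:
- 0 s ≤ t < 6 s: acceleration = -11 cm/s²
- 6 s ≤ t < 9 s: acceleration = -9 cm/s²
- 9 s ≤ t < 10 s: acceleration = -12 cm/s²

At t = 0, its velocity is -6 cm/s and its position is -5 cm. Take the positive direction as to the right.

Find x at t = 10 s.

-600.5 cm

On each constant-a segment, Δv = aΔt and Δx = v₀Δt + ½aΔt²; chain segment to segment.
0–6 s: v starts -6 cm/s; Δx = -6·6 + ½·-11·6² = -234 cm; v ends -72 cm/s.
6–9 s: v starts -72 cm/s; Δx = -72·3 + ½·-9·3² = -256.5 cm; v ends -99 cm/s.
9–10 s: v starts -99 cm/s; Δx = -99·1 + ½·-12·1² = -105 cm; v ends -111 cm/s.
x(10) = -5 + Σ Δx = -600.5 cm.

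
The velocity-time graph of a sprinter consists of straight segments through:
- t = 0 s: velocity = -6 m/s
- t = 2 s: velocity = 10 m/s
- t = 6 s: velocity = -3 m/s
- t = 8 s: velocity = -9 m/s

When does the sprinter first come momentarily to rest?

v changes sign on 0–2 s (from -6 to 10); the graph is linear there, so v = 0 at t = 0 + (6)·(2 − 0)/(10 − -6) = 0.75 s.

t = 0.75 s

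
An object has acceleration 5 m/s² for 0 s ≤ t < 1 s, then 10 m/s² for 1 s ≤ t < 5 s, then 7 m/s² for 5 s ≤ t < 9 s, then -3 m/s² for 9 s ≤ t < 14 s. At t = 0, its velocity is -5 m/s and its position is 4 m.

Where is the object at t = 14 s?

600 m

On each constant-a segment, Δv = aΔt and Δx = v₀Δt + ½aΔt²; chain segment to segment.
0–1 s: v starts -5 m/s; Δx = -5·1 + ½·5·1² = -2.5 m; v ends 0 m/s.
1–5 s: v starts 0 m/s; Δx = 0·4 + ½·10·4² = 80 m; v ends 40 m/s.
5–9 s: v starts 40 m/s; Δx = 40·4 + ½·7·4² = 216 m; v ends 68 m/s.
9–14 s: v starts 68 m/s; Δx = 68·5 + ½·-3·5² = 302.5 m; v ends 53 m/s.
x(14) = 4 + Σ Δx = 600 m.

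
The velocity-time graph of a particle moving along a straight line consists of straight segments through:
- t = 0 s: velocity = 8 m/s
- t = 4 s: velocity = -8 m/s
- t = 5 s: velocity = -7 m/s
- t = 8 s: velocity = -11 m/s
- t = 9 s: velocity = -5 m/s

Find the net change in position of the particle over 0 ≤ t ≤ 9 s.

Displacement is the signed area under the v-t curve.
0–4 s: ½(8 + -8)(4) = 0 m
4–5 s: ½(-8 + -7)(1) = -7.5 m
5–8 s: ½(-7 + -11)(3) = -27 m
8–9 s: ½(-11 + -5)(1) = -8 m
Net displacement = -42.5 m

-42.5 m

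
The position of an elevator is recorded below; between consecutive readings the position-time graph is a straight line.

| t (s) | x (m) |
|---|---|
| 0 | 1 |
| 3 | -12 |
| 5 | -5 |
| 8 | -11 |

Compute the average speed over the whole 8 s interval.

3.25 m/s

Average speed = (total path length)/(elapsed time); on a piecewise-linear x-t graph the path length is Σ|Δx|.
0–3 s: |Δx| = |-12 − 1| = 13 m
3–5 s: |Δx| = |-5 − -12| = 7 m
5–8 s: |Δx| = |-11 − -5| = 6 m
Total path = 26 m; average speed = 26/8 = 3.25 m/s.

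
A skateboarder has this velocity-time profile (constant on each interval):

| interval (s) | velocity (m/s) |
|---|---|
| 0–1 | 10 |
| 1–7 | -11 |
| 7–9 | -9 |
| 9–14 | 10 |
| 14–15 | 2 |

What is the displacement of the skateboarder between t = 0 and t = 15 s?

Displacement is the signed area under the v-t curve.
0–1 s: 10 × 1 = 10 m
1–7 s: -11 × 6 = -66 m
7–9 s: -9 × 2 = -18 m
9–14 s: 10 × 5 = 50 m
14–15 s: 2 × 1 = 2 m
Net displacement = -22 m

-22 m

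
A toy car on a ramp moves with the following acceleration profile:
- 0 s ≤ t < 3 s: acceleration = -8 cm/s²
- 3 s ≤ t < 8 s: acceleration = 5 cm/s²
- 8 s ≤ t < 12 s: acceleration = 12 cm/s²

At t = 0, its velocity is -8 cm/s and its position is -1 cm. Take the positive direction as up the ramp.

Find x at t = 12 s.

On each constant-a segment, Δv = aΔt and Δx = v₀Δt + ½aΔt²; chain segment to segment.
0–3 s: v starts -8 cm/s; Δx = -8·3 + ½·-8·3² = -60 cm; v ends -32 cm/s.
3–8 s: v starts -32 cm/s; Δx = -32·5 + ½·5·5² = -97.5 cm; v ends -7 cm/s.
8–12 s: v starts -7 cm/s; Δx = -7·4 + ½·12·4² = 68 cm; v ends 41 cm/s.
x(12) = -1 + Σ Δx = -90.5 cm.

-90.5 cm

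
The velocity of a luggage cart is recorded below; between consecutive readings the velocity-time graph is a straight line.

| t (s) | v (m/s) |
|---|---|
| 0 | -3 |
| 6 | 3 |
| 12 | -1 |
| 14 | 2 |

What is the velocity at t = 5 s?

On 0–6 s the graph is linear from -3 to 3 m/s: v(5) = -3 + (3 − -3)·(5 − 0)/(6 − 0) = 2 m/s.

2 m/s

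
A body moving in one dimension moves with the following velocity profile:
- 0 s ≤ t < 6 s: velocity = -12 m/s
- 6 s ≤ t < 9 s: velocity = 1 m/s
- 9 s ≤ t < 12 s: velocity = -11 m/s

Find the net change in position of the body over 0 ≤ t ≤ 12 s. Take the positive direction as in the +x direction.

Net displacement equals the area under the velocity-time graph (areas below the axis count negative).
0–6 s: -12 × 6 = -72 m
6–9 s: 1 × 3 = 3 m
9–12 s: -11 × 3 = -33 m
Net displacement = -102 m

-102 m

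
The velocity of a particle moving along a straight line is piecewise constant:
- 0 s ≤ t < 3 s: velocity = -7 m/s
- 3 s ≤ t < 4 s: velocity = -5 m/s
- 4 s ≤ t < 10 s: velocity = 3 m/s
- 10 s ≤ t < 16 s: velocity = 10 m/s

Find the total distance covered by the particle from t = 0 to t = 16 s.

104 m

Distance (not displacement) is the total path length: add the absolute areas under v-t.
0–3 s: |-7| × 3 = 21 m
3–4 s: |-5| × 1 = 5 m
4–10 s: |3| × 6 = 18 m
10–16 s: |10| × 6 = 60 m
Total distance = 104 m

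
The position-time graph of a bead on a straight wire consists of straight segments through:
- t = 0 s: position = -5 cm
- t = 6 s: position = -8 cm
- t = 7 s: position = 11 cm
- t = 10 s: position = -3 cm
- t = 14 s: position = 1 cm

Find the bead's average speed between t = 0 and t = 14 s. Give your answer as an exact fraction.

Average speed = (total path length)/(elapsed time); on a piecewise-linear x-t graph the path length is Σ|Δx|.
0–6 s: |Δx| = |-8 − -5| = 3 cm
6–7 s: |Δx| = |11 − -8| = 19 cm
7–10 s: |Δx| = |-3 − 11| = 14 cm
10–14 s: |Δx| = |1 − -3| = 4 cm
Total path = 40 cm; average speed = 40/14 = 20/7 cm/s.

20/7 cm/s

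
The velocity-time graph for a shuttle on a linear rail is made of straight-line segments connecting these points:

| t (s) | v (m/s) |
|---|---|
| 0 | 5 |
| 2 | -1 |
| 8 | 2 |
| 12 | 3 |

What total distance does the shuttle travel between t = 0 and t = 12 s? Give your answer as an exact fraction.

58/3 m

Distance (not displacement) is the total path length: add the absolute areas under v-t.
0–2 s: v = 0 at t = 5/3 s; triangle areas 25/6 + 1/6 = 13/3 m
2–8 s: v = 0 at t = 4 s; triangle areas 1 + 4 = 5 m
8–12 s: |½(2 + 3)(4)| = 10 m
Total distance = 58/3 m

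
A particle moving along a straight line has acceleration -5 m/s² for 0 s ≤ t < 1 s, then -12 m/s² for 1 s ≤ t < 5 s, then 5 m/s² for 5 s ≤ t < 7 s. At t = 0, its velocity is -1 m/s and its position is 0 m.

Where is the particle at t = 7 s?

-221.5 m

On each constant-a segment, Δv = aΔt and Δx = v₀Δt + ½aΔt²; chain segment to segment.
0–1 s: v starts -1 m/s; Δx = -1·1 + ½·-5·1² = -3.5 m; v ends -6 m/s.
1–5 s: v starts -6 m/s; Δx = -6·4 + ½·-12·4² = -120 m; v ends -54 m/s.
5–7 s: v starts -54 m/s; Δx = -54·2 + ½·5·2² = -98 m; v ends -44 m/s.
x(7) = 0 + Σ Δx = -221.5 m.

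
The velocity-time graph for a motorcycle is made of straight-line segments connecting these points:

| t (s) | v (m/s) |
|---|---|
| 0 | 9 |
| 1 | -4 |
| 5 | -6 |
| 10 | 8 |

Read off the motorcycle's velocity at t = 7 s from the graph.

-0.4 m/s

On 5–10 s the graph is linear from -6 to 8 m/s: v(7) = -6 + (8 − -6)·(7 − 5)/(10 − 5) = -0.4 m/s.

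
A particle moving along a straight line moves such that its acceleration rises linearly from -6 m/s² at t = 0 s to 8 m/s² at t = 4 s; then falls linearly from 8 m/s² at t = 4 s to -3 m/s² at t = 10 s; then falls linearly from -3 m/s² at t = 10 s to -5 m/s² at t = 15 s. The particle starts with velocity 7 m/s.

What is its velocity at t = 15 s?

Δv equals the area under the a-t graph; then v = v₀ + Δv.
0–4 s: ½(-6 + 8)(4) = 4 m/s
4–10 s: ½(8 + -3)(6) = 15 m/s
10–15 s: ½(-3 + -5)(5) = -20 m/s
Δv = -1 m/s, so v(15) = 7 + (-1) = 6 m/s.

6 m/s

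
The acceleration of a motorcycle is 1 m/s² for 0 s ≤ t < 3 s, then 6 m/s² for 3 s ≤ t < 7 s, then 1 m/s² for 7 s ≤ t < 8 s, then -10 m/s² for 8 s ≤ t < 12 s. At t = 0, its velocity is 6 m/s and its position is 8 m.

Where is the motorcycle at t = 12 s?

On each constant-a segment, Δv = aΔt and Δx = v₀Δt + ½aΔt²; chain segment to segment.
0–3 s: v starts 6 m/s; Δx = 6·3 + ½·1·3² = 22.5 m; v ends 9 m/s.
3–7 s: v starts 9 m/s; Δx = 9·4 + ½·6·4² = 84 m; v ends 33 m/s.
7–8 s: v starts 33 m/s; Δx = 33·1 + ½·1·1² = 33.5 m; v ends 34 m/s.
8–12 s: v starts 34 m/s; Δx = 34·4 + ½·-10·4² = 56 m; v ends -6 m/s.
x(12) = 8 + Σ Δx = 204 m.

204 m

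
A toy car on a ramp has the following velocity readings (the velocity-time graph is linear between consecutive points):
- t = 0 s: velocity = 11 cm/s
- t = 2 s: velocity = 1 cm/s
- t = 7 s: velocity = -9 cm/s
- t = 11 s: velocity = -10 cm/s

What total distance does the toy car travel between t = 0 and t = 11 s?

70.5 cm

Distance (not displacement) is the total path length: add the absolute areas under v-t.
0–2 s: |½(11 + 1)(2)| = 12 cm
2–7 s: v = 0 at t = 2.5 s; triangle areas 0.25 + 20.25 = 20.5 cm
7–11 s: |½(-9 + -10)(4)| = 38 cm
Total distance = 70.5 cm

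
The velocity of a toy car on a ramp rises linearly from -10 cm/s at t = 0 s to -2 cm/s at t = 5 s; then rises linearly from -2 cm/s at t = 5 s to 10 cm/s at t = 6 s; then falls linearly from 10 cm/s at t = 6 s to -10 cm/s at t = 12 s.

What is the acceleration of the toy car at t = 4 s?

Acceleration is the slope of the v-t graph on 0–5 s: (-2 − -10)/(5 − 0) = 1.6 cm/s².

1.6 cm/s²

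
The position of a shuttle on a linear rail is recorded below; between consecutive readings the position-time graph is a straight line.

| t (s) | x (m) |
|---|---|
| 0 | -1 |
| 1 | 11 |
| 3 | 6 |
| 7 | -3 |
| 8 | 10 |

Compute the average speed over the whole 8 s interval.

Average speed = (total path length)/(elapsed time); on a piecewise-linear x-t graph the path length is Σ|Δx|.
0–1 s: |Δx| = |11 − -1| = 12 m
1–3 s: |Δx| = |6 − 11| = 5 m
3–7 s: |Δx| = |-3 − 6| = 9 m
7–8 s: |Δx| = |10 − -3| = 13 m
Total path = 39 m; average speed = 39/8 = 4.875 m/s.

4.875 m/s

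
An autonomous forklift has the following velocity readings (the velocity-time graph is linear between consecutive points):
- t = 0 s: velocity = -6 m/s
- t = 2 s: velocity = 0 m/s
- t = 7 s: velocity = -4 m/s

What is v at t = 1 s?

On 0–2 s the graph is linear from -6 to 0 m/s: v(1) = -6 + (0 − -6)·(1 − 0)/(2 − 0) = -3 m/s.

-3 m/s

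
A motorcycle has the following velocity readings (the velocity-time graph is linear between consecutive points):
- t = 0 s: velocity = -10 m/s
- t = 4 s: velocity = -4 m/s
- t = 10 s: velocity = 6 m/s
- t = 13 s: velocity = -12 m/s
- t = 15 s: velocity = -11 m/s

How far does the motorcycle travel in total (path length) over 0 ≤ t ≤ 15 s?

81.6 m

Total distance travelled is ∫|v| dt — sum the magnitudes of each area piece.
0–4 s: |½(-10 + -4)(4)| = 28 m
4–10 s: v = 0 at t = 6.4 s; triangle areas 4.8 + 10.8 = 15.6 m
10–13 s: v = 0 at t = 11 s; triangle areas 3 + 12 = 15 m
13–15 s: |½(-12 + -11)(2)| = 23 m
Total distance = 81.6 m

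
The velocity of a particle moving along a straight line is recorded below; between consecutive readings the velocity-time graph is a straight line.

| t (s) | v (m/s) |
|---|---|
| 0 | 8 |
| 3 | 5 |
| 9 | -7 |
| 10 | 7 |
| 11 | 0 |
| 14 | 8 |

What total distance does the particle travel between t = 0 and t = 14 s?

57 m

Total distance travelled is ∫|v| dt — sum the magnitudes of each area piece.
0–3 s: |½(8 + 5)(3)| = 19.5 m
3–9 s: v = 0 at t = 5.5 s; triangle areas 6.25 + 12.25 = 18.5 m
9–10 s: v = 0 at t = 9.5 s; triangle areas 1.75 + 1.75 = 3.5 m
10–11 s: |½(7 + 0)(1)| = 3.5 m
11–14 s: |½(0 + 8)(3)| = 12 m
Total distance = 57 m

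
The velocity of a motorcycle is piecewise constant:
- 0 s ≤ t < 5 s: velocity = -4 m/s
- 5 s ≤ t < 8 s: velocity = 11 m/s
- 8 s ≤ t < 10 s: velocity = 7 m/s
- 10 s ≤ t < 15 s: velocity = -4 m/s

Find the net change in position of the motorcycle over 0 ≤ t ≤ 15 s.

7 m

Net displacement equals the area under the velocity-time graph (areas below the axis count negative).
0–5 s: -4 × 5 = -20 m
5–8 s: 11 × 3 = 33 m
8–10 s: 7 × 2 = 14 m
10–15 s: -4 × 5 = -20 m
Net displacement = 7 m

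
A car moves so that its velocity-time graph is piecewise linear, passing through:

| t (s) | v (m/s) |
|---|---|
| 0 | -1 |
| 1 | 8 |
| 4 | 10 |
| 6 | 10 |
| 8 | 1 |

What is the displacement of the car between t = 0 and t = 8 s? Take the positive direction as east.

61.5 m

Net displacement equals the area under the velocity-time graph (areas below the axis count negative).
0–1 s: ½(-1 + 8)(1) = 3.5 m
1–4 s: ½(8 + 10)(3) = 27 m
4–6 s: 10 × 2 = 20 m
6–8 s: ½(10 + 1)(2) = 11 m
Net displacement = 61.5 m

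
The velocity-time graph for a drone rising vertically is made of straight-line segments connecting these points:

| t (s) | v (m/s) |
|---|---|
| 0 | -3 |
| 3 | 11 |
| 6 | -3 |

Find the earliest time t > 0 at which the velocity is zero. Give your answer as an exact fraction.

t = 9/14 s

v changes sign on 0–3 s (from -3 to 11); the graph is linear there, so v = 0 at t = 0 + (3)·(3 − 0)/(11 − -3) = 9/14 s.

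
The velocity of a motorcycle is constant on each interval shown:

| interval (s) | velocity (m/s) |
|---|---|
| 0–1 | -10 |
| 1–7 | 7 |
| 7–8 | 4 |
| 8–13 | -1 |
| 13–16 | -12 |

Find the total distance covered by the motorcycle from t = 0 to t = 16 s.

97 m

Total distance travelled is ∫|v| dt — sum the magnitudes of each area piece.
0–1 s: |-10| × 1 = 10 m
1–7 s: |7| × 6 = 42 m
7–8 s: |4| × 1 = 4 m
8–13 s: |-1| × 5 = 5 m
13–16 s: |-12| × 3 = 36 m
Total distance = 97 m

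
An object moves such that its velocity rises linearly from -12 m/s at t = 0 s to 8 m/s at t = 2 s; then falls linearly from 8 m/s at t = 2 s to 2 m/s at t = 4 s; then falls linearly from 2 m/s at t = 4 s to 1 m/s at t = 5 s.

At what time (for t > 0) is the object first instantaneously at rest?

v changes sign on 0–2 s (from -12 to 8); the graph is linear there, so v = 0 at t = 0 + (12)·(2 − 0)/(8 − -12) = 1.2 s.

t = 1.2 s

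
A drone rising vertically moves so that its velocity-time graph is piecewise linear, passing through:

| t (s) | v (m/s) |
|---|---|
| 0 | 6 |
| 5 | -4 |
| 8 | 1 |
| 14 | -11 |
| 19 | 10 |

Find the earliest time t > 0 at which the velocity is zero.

v changes sign on 0–5 s (from 6 to -4); the graph is linear there, so v = 0 at t = 0 + (-6)·(5 − 0)/(-4 − 6) = 3 s.

t = 3 s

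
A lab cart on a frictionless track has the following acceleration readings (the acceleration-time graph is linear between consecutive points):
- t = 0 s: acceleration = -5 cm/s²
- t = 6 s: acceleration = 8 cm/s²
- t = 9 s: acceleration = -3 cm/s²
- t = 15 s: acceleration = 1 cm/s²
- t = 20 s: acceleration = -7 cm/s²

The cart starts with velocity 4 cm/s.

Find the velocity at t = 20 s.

-0.5 cm/s

Δv equals the area under the a-t graph; then v = v₀ + Δv.
0–6 s: ½(-5 + 8)(6) = 9 cm/s
6–9 s: ½(8 + -3)(3) = 7.5 cm/s
9–15 s: ½(-3 + 1)(6) = -6 cm/s
15–20 s: ½(1 + -7)(5) = -15 cm/s
Δv = -4.5 cm/s, so v(20) = 4 + (-4.5) = -0.5 cm/s.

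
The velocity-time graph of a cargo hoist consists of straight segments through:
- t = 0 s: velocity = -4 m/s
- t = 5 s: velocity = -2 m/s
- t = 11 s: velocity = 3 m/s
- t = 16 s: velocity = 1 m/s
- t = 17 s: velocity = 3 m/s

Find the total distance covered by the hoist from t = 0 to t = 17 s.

Distance (not displacement) is the total path length: add the absolute areas under v-t.
0–5 s: |½(-4 + -2)(5)| = 15 m
5–11 s: v = 0 at t = 7.4 s; triangle areas 2.4 + 5.4 = 7.8 m
11–16 s: |½(3 + 1)(5)| = 10 m
16–17 s: |½(1 + 3)(1)| = 2 m
Total distance = 34.8 m

34.8 m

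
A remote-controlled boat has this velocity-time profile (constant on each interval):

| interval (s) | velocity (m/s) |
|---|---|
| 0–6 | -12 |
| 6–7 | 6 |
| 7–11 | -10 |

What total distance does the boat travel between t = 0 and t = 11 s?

118 m

Total distance travelled is ∫|v| dt — sum the magnitudes of each area piece.
0–6 s: |-12| × 6 = 72 m
6–7 s: |6| × 1 = 6 m
7–11 s: |-10| × 4 = 40 m
Total distance = 118 m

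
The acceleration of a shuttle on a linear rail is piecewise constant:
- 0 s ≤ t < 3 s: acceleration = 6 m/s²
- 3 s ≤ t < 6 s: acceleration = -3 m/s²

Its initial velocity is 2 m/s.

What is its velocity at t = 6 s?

11 m/s

Δv equals the area under the a-t graph; then v = v₀ + Δv.
0–3 s: 6 × 3 = 18 m/s
3–6 s: -3 × 3 = -9 m/s
Δv = 9 m/s, so v(6) = 2 + (9) = 11 m/s.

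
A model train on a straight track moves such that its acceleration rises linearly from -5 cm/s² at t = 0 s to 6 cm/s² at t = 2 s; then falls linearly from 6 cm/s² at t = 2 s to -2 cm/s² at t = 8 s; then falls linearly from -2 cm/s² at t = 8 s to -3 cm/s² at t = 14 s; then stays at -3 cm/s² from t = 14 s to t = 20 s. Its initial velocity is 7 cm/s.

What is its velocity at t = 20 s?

-13 cm/s

Δv equals the area under the a-t graph; then v = v₀ + Δv.
0–2 s: ½(-5 + 6)(2) = 1 cm/s
2–8 s: ½(6 + -2)(6) = 12 cm/s
8–14 s: ½(-2 + -3)(6) = -15 cm/s
14–20 s: -3 × 6 = -18 cm/s
Δv = -20 cm/s, so v(20) = 7 + (-20) = -13 cm/s.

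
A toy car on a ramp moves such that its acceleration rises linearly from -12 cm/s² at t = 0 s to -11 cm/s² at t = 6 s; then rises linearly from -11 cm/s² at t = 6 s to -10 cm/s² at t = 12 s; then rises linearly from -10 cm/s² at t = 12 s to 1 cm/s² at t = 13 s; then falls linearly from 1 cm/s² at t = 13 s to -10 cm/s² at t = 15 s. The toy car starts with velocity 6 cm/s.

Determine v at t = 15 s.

-139.5 cm/s

Δv equals the area under the a-t graph; then v = v₀ + Δv.
0–6 s: ½(-12 + -11)(6) = -69 cm/s
6–12 s: ½(-11 + -10)(6) = -63 cm/s
12–13 s: ½(-10 + 1)(1) = -4.5 cm/s
13–15 s: ½(1 + -10)(2) = -9 cm/s
Δv = -145.5 cm/s, so v(15) = 6 + (-145.5) = -139.5 cm/s.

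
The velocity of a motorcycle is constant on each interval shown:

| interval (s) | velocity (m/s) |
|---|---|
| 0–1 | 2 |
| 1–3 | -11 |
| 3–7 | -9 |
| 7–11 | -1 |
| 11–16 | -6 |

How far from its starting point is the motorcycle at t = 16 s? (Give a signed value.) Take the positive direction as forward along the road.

Displacement is the signed area under the v-t curve.
0–1 s: 2 × 1 = 2 m
1–3 s: -11 × 2 = -22 m
3–7 s: -9 × 4 = -36 m
7–11 s: -1 × 4 = -4 m
11–16 s: -6 × 5 = -30 m
Net displacement = -90 m

-90 m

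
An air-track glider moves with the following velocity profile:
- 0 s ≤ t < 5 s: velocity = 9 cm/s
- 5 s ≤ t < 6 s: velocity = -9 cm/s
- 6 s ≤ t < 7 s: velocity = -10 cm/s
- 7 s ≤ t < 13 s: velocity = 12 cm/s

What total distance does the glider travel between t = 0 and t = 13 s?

Total distance travelled is ∫|v| dt — sum the magnitudes of each area piece.
0–5 s: |9| × 5 = 45 cm
5–6 s: |-9| × 1 = 9 cm
6–7 s: |-10| × 1 = 10 cm
7–13 s: |12| × 6 = 72 cm
Total distance = 136 cm

136 cm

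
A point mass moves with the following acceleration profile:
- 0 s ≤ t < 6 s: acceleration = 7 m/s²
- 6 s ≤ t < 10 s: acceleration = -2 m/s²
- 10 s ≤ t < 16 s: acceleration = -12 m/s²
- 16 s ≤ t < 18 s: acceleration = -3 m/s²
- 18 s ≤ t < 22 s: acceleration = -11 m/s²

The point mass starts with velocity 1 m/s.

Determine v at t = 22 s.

-87 m/s

Δv equals the area under the a-t graph; then v = v₀ + Δv.
0–6 s: 7 × 6 = 42 m/s
6–10 s: -2 × 4 = -8 m/s
10–16 s: -12 × 6 = -72 m/s
16–18 s: -3 × 2 = -6 m/s
18–22 s: -11 × 4 = -44 m/s
Δv = -88 m/s, so v(22) = 1 + (-88) = -87 m/s.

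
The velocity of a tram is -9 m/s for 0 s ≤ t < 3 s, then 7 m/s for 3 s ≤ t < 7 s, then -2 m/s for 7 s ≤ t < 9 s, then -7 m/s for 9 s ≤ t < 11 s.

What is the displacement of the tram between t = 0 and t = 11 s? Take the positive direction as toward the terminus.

Net displacement equals the area under the velocity-time graph (areas below the axis count negative).
0–3 s: -9 × 3 = -27 m
3–7 s: 7 × 4 = 28 m
7–9 s: -2 × 2 = -4 m
9–11 s: -7 × 2 = -14 m
Net displacement = -17 m

-17 m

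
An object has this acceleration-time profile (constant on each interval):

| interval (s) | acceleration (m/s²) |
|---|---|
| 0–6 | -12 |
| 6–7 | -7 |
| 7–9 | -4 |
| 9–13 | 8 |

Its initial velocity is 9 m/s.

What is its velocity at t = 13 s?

-46 m/s

Δv equals the area under the a-t graph; then v = v₀ + Δv.
0–6 s: -12 × 6 = -72 m/s
6–7 s: -7 × 1 = -7 m/s
7–9 s: -4 × 2 = -8 m/s
9–13 s: 8 × 4 = 32 m/s
Δv = -55 m/s, so v(13) = 9 + (-55) = -46 m/s.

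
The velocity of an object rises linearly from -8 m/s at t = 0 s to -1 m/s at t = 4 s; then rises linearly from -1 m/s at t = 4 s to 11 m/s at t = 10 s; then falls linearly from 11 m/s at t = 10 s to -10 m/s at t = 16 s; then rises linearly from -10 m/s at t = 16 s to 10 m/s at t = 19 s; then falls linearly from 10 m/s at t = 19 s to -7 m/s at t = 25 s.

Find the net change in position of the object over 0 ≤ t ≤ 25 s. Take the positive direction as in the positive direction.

24 m

Displacement is the signed area under the v-t curve.
0–4 s: ½(-8 + -1)(4) = -18 m
4–10 s: ½(-1 + 11)(6) = 30 m
10–16 s: ½(11 + -10)(6) = 3 m
16–19 s: ½(-10 + 10)(3) = 0 m
19–25 s: ½(10 + -7)(6) = 9 m
Net displacement = 24 m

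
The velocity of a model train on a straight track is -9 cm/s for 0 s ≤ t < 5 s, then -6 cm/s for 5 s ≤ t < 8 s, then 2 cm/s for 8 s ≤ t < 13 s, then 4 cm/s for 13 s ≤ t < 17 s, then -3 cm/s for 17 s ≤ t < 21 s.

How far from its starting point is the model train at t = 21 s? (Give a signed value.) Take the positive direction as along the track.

-49 cm

Net displacement equals the area under the velocity-time graph (areas below the axis count negative).
0–5 s: -9 × 5 = -45 cm
5–8 s: -6 × 3 = -18 cm
8–13 s: 2 × 5 = 10 cm
13–17 s: 4 × 4 = 16 cm
17–21 s: -3 × 4 = -12 cm
Net displacement = -49 cm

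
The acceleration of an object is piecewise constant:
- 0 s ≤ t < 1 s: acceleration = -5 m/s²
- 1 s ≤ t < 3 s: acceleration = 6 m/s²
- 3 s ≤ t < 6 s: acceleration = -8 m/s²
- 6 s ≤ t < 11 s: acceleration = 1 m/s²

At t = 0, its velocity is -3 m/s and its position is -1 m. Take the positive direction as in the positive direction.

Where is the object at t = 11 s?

On each constant-a segment, Δv = aΔt and Δx = v₀Δt + ½aΔt²; chain segment to segment.
0–1 s: v starts -3 m/s; Δx = -3·1 + ½·-5·1² = -5.5 m; v ends -8 m/s.
1–3 s: v starts -8 m/s; Δx = -8·2 + ½·6·2² = -4 m; v ends 4 m/s.
3–6 s: v starts 4 m/s; Δx = 4·3 + ½·-8·3² = -24 m; v ends -20 m/s.
6–11 s: v starts -20 m/s; Δx = -20·5 + ½·1·5² = -87.5 m; v ends -15 m/s.
x(11) = -1 + Σ Δx = -122 m.

-122 m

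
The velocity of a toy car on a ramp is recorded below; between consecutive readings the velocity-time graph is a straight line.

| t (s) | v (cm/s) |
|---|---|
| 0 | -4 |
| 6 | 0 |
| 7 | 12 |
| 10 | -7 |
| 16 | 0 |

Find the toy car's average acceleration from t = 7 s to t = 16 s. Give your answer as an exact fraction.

-4/3 cm/s²

Average acceleration = Δv/Δt = (0 − 12)/(16 − 7) = -4/3 cm/s².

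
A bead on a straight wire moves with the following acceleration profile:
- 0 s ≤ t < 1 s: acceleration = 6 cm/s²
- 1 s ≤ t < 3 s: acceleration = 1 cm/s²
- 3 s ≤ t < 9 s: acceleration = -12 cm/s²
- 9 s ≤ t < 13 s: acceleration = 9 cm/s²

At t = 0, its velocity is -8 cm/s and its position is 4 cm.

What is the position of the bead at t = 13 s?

On each constant-a segment, Δv = aΔt and Δx = v₀Δt + ½aΔt²; chain segment to segment.
0–1 s: v starts -8 cm/s; Δx = -8·1 + ½·6·1² = -5 cm; v ends -2 cm/s.
1–3 s: v starts -2 cm/s; Δx = -2·2 + ½·1·2² = -2 cm; v ends 0 cm/s.
3–9 s: v starts 0 cm/s; Δx = 0·6 + ½·-12·6² = -216 cm; v ends -72 cm/s.
9–13 s: v starts -72 cm/s; Δx = -72·4 + ½·9·4² = -216 cm; v ends -36 cm/s.
x(13) = 4 + Σ Δx = -435 cm.

-435 cm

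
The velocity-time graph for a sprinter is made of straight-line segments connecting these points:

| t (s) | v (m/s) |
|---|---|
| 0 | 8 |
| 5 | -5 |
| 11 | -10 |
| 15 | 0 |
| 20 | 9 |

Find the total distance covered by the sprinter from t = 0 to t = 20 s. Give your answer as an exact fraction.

Total distance travelled is ∫|v| dt — sum the magnitudes of each area piece.
0–5 s: v = 0 at t = 40/13 s; triangle areas 160/13 + 125/26 = 445/26 m
5–11 s: |½(-5 + -10)(6)| = 45 m
11–15 s: |½(-10 + 0)(4)| = 20 m
15–20 s: |½(0 + 9)(5)| = 22.5 m
Total distance = 1360/13 m

1360/13 m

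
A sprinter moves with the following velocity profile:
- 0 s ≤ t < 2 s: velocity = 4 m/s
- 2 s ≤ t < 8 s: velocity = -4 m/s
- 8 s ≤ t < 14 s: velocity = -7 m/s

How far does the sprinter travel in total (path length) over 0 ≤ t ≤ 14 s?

Total distance travelled is ∫|v| dt — sum the magnitudes of each area piece.
0–2 s: |4| × 2 = 8 m
2–8 s: |-4| × 6 = 24 m
8–14 s: |-7| × 6 = 42 m
Total distance = 74 m

74 m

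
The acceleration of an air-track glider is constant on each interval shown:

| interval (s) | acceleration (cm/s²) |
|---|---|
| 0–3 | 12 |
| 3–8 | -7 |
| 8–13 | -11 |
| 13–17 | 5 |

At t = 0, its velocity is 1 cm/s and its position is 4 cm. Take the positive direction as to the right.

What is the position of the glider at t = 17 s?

-141 cm

On each constant-a segment, Δv = aΔt and Δx = v₀Δt + ½aΔt²; chain segment to segment.
0–3 s: v starts 1 cm/s; Δx = 1·3 + ½·12·3² = 57 cm; v ends 37 cm/s.
3–8 s: v starts 37 cm/s; Δx = 37·5 + ½·-7·5² = 97.5 cm; v ends 2 cm/s.
8–13 s: v starts 2 cm/s; Δx = 2·5 + ½·-11·5² = -127.5 cm; v ends -53 cm/s.
13–17 s: v starts -53 cm/s; Δx = -53·4 + ½·5·4² = -172 cm; v ends -33 cm/s.
x(17) = 4 + Σ Δx = -141 cm.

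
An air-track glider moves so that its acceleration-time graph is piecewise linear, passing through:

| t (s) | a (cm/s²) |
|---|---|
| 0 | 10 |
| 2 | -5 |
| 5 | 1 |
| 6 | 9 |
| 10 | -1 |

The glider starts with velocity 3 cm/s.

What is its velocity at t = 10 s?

Δv equals the area under the a-t graph; then v = v₀ + Δv.
0–2 s: ½(10 + -5)(2) = 5 cm/s
2–5 s: ½(-5 + 1)(3) = -6 cm/s
5–6 s: ½(1 + 9)(1) = 5 cm/s
6–10 s: ½(9 + -1)(4) = 16 cm/s
Δv = 20 cm/s, so v(10) = 3 + (20) = 23 cm/s.

23 cm/s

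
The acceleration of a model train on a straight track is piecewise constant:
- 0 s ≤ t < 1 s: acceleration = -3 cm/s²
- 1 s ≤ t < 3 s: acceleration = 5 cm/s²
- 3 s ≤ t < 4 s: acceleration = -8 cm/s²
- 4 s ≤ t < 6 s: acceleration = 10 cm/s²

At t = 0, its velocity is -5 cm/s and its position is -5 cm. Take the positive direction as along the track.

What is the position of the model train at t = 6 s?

-11.5 cm

On each constant-a segment, Δv = aΔt and Δx = v₀Δt + ½aΔt²; chain segment to segment.
0–1 s: v starts -5 cm/s; Δx = -5·1 + ½·-3·1² = -6.5 cm; v ends -8 cm/s.
1–3 s: v starts -8 cm/s; Δx = -8·2 + ½·5·2² = -6 cm; v ends 2 cm/s.
3–4 s: v starts 2 cm/s; Δx = 2·1 + ½·-8·1² = -2 cm; v ends -6 cm/s.
4–6 s: v starts -6 cm/s; Δx = -6·2 + ½·10·2² = 8 cm; v ends 14 cm/s.
x(6) = -5 + Σ Δx = -11.5 cm.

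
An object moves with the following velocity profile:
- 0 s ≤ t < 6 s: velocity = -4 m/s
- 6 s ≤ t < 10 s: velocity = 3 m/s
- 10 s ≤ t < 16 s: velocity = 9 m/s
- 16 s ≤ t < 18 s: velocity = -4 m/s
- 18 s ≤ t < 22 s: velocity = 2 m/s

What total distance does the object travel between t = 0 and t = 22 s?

106 m

Total distance travelled is ∫|v| dt — sum the magnitudes of each area piece.
0–6 s: |-4| × 6 = 24 m
6–10 s: |3| × 4 = 12 m
10–16 s: |9| × 6 = 54 m
16–18 s: |-4| × 2 = 8 m
18–22 s: |2| × 4 = 8 m
Total distance = 106 m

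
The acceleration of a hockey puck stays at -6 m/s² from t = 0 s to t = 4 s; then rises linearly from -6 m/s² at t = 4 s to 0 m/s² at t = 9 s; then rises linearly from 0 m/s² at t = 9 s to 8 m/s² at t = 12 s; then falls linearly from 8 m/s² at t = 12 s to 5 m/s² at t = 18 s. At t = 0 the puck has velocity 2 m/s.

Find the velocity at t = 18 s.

Δv equals the area under the a-t graph; then v = v₀ + Δv.
0–4 s: -6 × 4 = -24 m/s
4–9 s: ½(-6 + 0)(5) = -15 m/s
9–12 s: ½(0 + 8)(3) = 12 m/s
12–18 s: ½(8 + 5)(6) = 39 m/s
Δv = 12 m/s, so v(18) = 2 + (12) = 14 m/s.

14 m/s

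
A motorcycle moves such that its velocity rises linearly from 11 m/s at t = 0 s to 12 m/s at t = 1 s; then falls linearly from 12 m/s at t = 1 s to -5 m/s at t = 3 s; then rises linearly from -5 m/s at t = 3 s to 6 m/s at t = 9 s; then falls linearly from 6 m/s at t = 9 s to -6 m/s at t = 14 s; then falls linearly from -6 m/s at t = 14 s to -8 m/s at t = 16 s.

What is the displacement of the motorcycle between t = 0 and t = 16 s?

Displacement is the signed area under the v-t curve.
0–1 s: ½(11 + 12)(1) = 11.5 m
1–3 s: ½(12 + -5)(2) = 7 m
3–9 s: ½(-5 + 6)(6) = 3 m
9–14 s: ½(6 + -6)(5) = 0 m
14–16 s: ½(-6 + -8)(2) = -14 m
Net displacement = 7.5 m

7.5 m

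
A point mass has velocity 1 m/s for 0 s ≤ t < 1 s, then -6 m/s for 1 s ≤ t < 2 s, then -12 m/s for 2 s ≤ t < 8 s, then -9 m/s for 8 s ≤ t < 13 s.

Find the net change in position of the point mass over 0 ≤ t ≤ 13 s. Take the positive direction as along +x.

Displacement is the signed area under the v-t curve.
0–1 s: 1 × 1 = 1 m
1–2 s: -6 × 1 = -6 m
2–8 s: -12 × 6 = -72 m
8–13 s: -9 × 5 = -45 m
Net displacement = -122 m

-122 m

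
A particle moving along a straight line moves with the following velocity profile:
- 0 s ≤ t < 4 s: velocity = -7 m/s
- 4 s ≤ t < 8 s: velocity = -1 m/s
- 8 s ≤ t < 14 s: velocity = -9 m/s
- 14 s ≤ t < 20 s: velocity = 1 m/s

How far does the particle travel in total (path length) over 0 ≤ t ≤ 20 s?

92 m

Total distance travelled is ∫|v| dt — sum the magnitudes of each area piece.
0–4 s: |-7| × 4 = 28 m
4–8 s: |-1| × 4 = 4 m
8–14 s: |-9| × 6 = 54 m
14–20 s: |1| × 6 = 6 m
Total distance = 92 m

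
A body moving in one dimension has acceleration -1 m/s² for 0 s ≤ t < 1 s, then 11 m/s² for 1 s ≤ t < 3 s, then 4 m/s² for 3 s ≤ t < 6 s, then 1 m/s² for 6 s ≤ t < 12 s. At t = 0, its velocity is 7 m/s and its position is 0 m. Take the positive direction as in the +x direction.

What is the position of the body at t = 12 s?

On each constant-a segment, Δv = aΔt and Δx = v₀Δt + ½aΔt²; chain segment to segment.
0–1 s: v starts 7 m/s; Δx = 7·1 + ½·-1·1² = 6.5 m; v ends 6 m/s.
1–3 s: v starts 6 m/s; Δx = 6·2 + ½·11·2² = 34 m; v ends 28 m/s.
3–6 s: v starts 28 m/s; Δx = 28·3 + ½·4·3² = 102 m; v ends 40 m/s.
6–12 s: v starts 40 m/s; Δx = 40·6 + ½·1·6² = 258 m; v ends 46 m/s.
x(12) = 0 + Σ Δx = 400.5 m.

400.5 m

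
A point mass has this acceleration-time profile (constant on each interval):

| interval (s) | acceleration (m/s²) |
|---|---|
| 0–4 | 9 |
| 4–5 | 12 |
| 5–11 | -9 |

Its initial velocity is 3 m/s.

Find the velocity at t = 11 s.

Δv equals the area under the a-t graph; then v = v₀ + Δv.
0–4 s: 9 × 4 = 36 m/s
4–5 s: 12 × 1 = 12 m/s
5–11 s: -9 × 6 = -54 m/s
Δv = -6 m/s, so v(11) = 3 + (-6) = -3 m/s.

-3 m/s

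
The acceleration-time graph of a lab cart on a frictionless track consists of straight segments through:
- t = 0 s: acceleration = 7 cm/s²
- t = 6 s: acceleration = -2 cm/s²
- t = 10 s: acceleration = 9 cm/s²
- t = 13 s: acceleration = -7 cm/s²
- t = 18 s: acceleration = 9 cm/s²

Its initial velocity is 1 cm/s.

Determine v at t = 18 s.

38 cm/s

Δv equals the area under the a-t graph; then v = v₀ + Δv.
0–6 s: ½(7 + -2)(6) = 15 cm/s
6–10 s: ½(-2 + 9)(4) = 14 cm/s
10–13 s: ½(9 + -7)(3) = 3 cm/s
13–18 s: ½(-7 + 9)(5) = 5 cm/s
Δv = 37 cm/s, so v(18) = 1 + (37) = 38 cm/s.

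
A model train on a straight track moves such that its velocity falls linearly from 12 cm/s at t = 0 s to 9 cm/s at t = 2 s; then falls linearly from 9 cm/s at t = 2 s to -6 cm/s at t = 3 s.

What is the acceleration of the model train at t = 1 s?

-1.5 cm/s²

Acceleration is the slope of the v-t graph on 0–2 s: (9 − 12)/(2 − 0) = -1.5 cm/s².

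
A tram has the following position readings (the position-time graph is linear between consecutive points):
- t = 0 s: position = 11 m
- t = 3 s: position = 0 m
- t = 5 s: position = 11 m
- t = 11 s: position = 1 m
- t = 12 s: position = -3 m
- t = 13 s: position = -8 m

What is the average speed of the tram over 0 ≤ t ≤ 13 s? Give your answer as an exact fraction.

41/13 m/s

Average speed = (total path length)/(elapsed time); on a piecewise-linear x-t graph the path length is Σ|Δx|.
0–3 s: |Δx| = |0 − 11| = 11 m
3–5 s: |Δx| = |11 − 0| = 11 m
5–11 s: |Δx| = |1 − 11| = 10 m
11–12 s: |Δx| = |-3 − 1| = 4 m
12–13 s: |Δx| = |-8 − -3| = 5 m
Total path = 41 m; average speed = 41/13 = 41/13 m/s.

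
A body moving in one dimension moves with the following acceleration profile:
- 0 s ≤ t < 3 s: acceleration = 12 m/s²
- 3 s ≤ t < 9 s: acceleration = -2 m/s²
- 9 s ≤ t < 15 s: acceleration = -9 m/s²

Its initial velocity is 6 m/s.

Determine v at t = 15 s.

-24 m/s

Δv equals the area under the a-t graph; then v = v₀ + Δv.
0–3 s: 12 × 3 = 36 m/s
3–9 s: -2 × 6 = -12 m/s
9–15 s: -9 × 6 = -54 m/s
Δv = -30 m/s, so v(15) = 6 + (-30) = -24 m/s.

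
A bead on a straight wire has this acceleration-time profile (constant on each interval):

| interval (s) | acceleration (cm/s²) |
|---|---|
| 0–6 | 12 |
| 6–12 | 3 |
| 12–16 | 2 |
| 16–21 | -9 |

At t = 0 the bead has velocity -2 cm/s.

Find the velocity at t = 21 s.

Δv equals the area under the a-t graph; then v = v₀ + Δv.
0–6 s: 12 × 6 = 72 cm/s
6–12 s: 3 × 6 = 18 cm/s
12–16 s: 2 × 4 = 8 cm/s
16–21 s: -9 × 5 = -45 cm/s
Δv = 53 cm/s, so v(21) = -2 + (53) = 51 cm/s.

51 cm/s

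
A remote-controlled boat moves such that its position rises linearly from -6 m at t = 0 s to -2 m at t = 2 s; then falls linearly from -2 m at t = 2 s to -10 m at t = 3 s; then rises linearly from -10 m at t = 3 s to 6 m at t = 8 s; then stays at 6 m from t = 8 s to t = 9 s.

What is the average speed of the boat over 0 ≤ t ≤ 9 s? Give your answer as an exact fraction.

28/9 m/s

Average speed = (total path length)/(elapsed time); on a piecewise-linear x-t graph the path length is Σ|Δx|.
0–2 s: |Δx| = |-2 − -6| = 4 m
2–3 s: |Δx| = |-10 − -2| = 8 m
3–8 s: |Δx| = |6 − -10| = 16 m
8–9 s: |Δx| = |6 − 6| = 0 m
Total path = 28 m; average speed = 28/9 = 28/9 m/s.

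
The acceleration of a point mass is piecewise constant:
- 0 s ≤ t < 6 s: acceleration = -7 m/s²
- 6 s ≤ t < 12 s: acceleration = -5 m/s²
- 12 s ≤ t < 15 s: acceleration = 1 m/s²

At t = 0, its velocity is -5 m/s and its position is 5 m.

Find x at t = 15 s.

On each constant-a segment, Δv = aΔt and Δx = v₀Δt + ½aΔt²; chain segment to segment.
0–6 s: v starts -5 m/s; Δx = -5·6 + ½·-7·6² = -156 m; v ends -47 m/s.
6–12 s: v starts -47 m/s; Δx = -47·6 + ½·-5·6² = -372 m; v ends -77 m/s.
12–15 s: v starts -77 m/s; Δx = -77·3 + ½·1·3² = -226.5 m; v ends -74 m/s.
x(15) = 5 + Σ Δx = -749.5 m.

-749.5 m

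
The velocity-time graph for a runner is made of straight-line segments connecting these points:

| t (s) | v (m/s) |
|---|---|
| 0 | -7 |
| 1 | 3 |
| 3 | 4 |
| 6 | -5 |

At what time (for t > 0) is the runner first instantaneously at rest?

v changes sign on 0–1 s (from -7 to 3); the graph is linear there, so v = 0 at t = 0 + (7)·(1 − 0)/(3 − -7) = 0.7 s.

t = 0.7 s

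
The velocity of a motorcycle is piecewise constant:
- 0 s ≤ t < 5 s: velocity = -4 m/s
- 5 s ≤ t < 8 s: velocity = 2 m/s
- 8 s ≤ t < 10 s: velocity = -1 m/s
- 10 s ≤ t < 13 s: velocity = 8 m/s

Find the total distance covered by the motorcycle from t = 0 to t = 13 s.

52 m

Distance (not displacement) is the total path length: add the absolute areas under v-t.
0–5 s: |-4| × 5 = 20 m
5–8 s: |2| × 3 = 6 m
8–10 s: |-1| × 2 = 2 m
10–13 s: |8| × 3 = 24 m
Total distance = 52 m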